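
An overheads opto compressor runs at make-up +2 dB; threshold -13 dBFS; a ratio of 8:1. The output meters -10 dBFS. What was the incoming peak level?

-5 dBFS

Stripping the +2 dB make-up gives -12 dBFS at the gain stage.
Post-compression overshoot = -12 − (-13) = 1 dB.
Input overshoot = R × output overshoot = 8 dB → input = -13 + 8 = -5 dBFS.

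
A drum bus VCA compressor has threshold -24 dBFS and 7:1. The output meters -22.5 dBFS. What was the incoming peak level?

-13.5 dBFS

That's 1.5 dB above the -24 dBFS threshold.
Before 7:1 compression the overshoot was 1.5 × 7 = 10.5 dB, so input = -24 + 10.5 = -13.5 dBFS.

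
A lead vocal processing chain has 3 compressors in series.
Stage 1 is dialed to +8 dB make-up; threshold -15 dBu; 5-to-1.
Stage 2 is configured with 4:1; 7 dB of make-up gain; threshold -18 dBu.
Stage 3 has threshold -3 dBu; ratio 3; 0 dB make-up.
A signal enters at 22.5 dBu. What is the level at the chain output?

Stage 1: 22.5 dBu is 37.5 dB over -15 dBu; at 5:1 that becomes 7.5 dB over, giving -7.5 dBu; +8 dB make-up → 0.5 dBu.
Stage 2: 18.5 dB above -18 dBu, reduced 4:1 to 4.625 dB above → -13.375 dBu; +7 dB make-up → -6.375 dBu.
Stage 3: below threshold (-6.375 ≤ -3); passes unchanged; output -6.375 dBu.

-6.375 dBu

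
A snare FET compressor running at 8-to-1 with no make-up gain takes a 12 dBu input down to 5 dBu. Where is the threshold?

Input is 8 dB above T (since output overshoot × R = input overshoot: (5 − T)·8 = 12 − T gives T = 4 dBu).
Check: 4 + (12 − 4)/8 = 4 + 1 = 5 dBu. ✓

4 dBu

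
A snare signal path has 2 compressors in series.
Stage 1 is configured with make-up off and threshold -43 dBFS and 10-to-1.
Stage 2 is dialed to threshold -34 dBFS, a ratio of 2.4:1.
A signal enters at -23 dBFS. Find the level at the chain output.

Stage 1: 20 dB above -43 dBFS, reduced 10:1 to 2 dB above → -41 dBFS.
Stage 2: below threshold (-41 ≤ -34); passes unchanged; output -41 dBFS.

-41 dBFS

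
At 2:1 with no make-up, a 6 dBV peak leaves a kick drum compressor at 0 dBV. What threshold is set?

Gain reduction = 6 − 0 = 6 dB; output overshoot = GR / (R − 1) = 6 / 1 = 6 dB.
Threshold = output − output overshoot = 0 − 6 = -6 dBV.

-6 dBV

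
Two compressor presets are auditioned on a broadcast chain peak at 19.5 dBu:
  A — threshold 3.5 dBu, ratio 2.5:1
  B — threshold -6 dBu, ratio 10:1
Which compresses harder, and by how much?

B, by 13.35 dB

A: 16 dB over, compressed to 6.4 dB over, so 9.6 dB of GR.
B: 25.5 dB over, compressed to 2.55 dB over, so 22.95 dB of GR.
Difference: 13.35 dB in favour of B.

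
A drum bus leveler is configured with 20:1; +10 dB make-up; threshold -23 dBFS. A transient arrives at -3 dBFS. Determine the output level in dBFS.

Overshoot: -3 − (-23) = 20 dB.
At 20:1 the overshoot is divided by 20, leaving 1 dB above threshold.
Output = -23 + 1 = -22 dBFS; make-up adds 10 dB, giving -12 dBFS.

-12 dBFS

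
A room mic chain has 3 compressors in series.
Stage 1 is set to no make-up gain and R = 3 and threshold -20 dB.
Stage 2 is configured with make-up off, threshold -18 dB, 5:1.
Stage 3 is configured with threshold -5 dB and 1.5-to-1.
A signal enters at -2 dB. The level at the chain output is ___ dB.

Stage 1: -2 dB is 18 dB over -20 dB; at 3:1 that becomes 6 dB over, giving -14 dB.
Stage 2: 4 dB above -18 dB, reduced 5:1 to 0.8 dB above → -17.2 dB.
Stage 3: below threshold (-17.2 ≤ -5); passes unchanged; output -17.2 dB.

-17.2 dB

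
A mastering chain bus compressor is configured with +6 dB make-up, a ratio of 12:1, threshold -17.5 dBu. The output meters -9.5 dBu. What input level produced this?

6.5 dBu

Before make-up, the level was -9.5 − 6 = -15.5 dBu.
That's 2 dB above the -17.5 dBu threshold.
Input overshoot = R × output overshoot = 24 dB → input = -17.5 + 24 = 6.5 dBu.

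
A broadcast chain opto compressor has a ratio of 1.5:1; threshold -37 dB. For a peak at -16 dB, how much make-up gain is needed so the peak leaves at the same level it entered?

7 dB

The peak compresses to -37 + 21/1.5 = -23 dB.
To reach -16 dB requires -16 − (-23) = 7 dB of make-up.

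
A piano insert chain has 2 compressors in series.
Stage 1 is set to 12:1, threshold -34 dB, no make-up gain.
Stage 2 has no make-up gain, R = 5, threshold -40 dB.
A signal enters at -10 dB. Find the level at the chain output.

Stage 1: 24 dB above -34 dB, reduced 12:1 to 2 dB above → -32 dB.
Stage 2: overshoot 8 dB → 8/5 = 1.6 dB → -38.4 dB.

-38.4 dB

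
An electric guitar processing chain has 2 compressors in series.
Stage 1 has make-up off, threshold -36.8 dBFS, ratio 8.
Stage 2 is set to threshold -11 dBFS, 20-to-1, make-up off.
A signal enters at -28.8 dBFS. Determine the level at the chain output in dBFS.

-35.8 dBFS

Stage 1: overshoot 8 dB → 8/8 = 1 dB → -35.8 dBFS.
Stage 2: below threshold (-35.8 ≤ -11); passes unchanged; output -35.8 dBFS.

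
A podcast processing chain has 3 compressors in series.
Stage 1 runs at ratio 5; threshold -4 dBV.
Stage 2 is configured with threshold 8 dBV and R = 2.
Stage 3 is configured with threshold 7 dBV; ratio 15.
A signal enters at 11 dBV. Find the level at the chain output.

-1 dBV

Stage 1: 15 dB above -4 dBV, reduced 5:1 to 3 dB above → -1 dBV.
Stage 2: below threshold (-1 ≤ 8); passes unchanged; output -1 dBV.
Stage 3: -1 dBV ≤ 7 dBV, so stage 3 doesn't engage; output -1 dBV.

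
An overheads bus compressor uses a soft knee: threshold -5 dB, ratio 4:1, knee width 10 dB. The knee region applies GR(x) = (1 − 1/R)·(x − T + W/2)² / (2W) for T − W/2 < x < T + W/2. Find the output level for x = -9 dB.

x − T + W/2 = -9 − (-5) + 5 = 1.
GR = (1 − 1/4) × 1² / 20 = 0.75 × 1 / 20 = 0.0375 dB.
Output = -9 − 0.0375 = -9.0375 dB.

-9.0375 dB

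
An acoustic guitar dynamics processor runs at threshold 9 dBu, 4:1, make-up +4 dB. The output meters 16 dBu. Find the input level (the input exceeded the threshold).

21 dBu

Before make-up, the level was 16 − 4 = 12 dBu.
Post-compression overshoot = 12 − 9 = 3 dB.
Undo the ratio: input overshoot = 3 × 4 = 12 dB, giving input = 21 dBu.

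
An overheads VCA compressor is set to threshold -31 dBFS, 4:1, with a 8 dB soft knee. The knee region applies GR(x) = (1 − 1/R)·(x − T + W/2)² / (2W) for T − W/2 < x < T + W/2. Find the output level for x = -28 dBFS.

-30.296875 dBFS

x − T + W/2 = -28 − (-31) + 4 = 7.
GR = (1 − 1/4) × 7² / 16 = 0.75 × 49 / 16 = 2.296875 dB.
Output = -28 − 2.296875 = -30.296875 dBFS.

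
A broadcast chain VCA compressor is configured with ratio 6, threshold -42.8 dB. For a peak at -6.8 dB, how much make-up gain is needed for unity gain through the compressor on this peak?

The peak compresses to -42.8 + 36/6 = -36.8 dB.
To reach -6.8 dB requires -6.8 − (-36.8) = 30 dB of make-up.

30 dB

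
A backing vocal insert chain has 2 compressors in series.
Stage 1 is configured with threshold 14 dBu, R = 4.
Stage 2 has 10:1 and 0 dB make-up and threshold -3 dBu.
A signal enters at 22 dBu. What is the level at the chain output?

Stage 1: 8 dB above 14 dBu, reduced 4:1 to 2 dB above → 16 dBu.
Stage 2: overshoot 19 dB → 19/10 = 1.9 dB → -1.1 dBu.

-1.1 dBu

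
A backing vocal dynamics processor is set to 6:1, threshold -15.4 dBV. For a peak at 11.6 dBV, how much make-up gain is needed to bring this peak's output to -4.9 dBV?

6 dB

Without make-up, output = threshold + overshoot/6 = -15.4 + 4.5 = -10.9 dBV.
Gap to target: 6 dB.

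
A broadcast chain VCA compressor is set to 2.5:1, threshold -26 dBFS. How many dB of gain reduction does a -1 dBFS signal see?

The signal is 25 dB above threshold.
A 2.5:1 ratio leaves 10 dB of that excess.
GR = overshoot in − overshoot out = 25 − 10 = 15 dB.

15 dB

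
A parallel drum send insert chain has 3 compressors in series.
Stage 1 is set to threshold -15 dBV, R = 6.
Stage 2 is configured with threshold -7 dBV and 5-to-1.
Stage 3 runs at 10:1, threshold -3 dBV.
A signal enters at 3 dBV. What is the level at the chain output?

Stage 1: overshoot 18 dB → 18/6 = 3 dB → -12 dBV.
Stage 2: -12 dBV is at or below the -7 dBV threshold — no compression; output -12 dBV.
Stage 3: below threshold (-12 ≤ -3); passes unchanged; output -12 dBV.

-12 dBV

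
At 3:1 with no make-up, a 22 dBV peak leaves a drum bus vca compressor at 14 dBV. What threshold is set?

10 dBV

Let T be the threshold. Output overshoot = (input overshoot)/R, so 14 − T = (22 − T)/3.
3·(14 − T) = 22 − T → 2·T = 42 − 22 = 20.
T = 20/2 = 10 dBV.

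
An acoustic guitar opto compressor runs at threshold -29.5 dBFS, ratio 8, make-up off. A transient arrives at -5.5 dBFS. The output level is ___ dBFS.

-5.5 dBFS sits 24 dB over threshold.
8:1 compression reduces that to 24/8 = 3 dB over.
So the level is -29.5 + 3 = -26.5 dBFS.

-26.5 dBFS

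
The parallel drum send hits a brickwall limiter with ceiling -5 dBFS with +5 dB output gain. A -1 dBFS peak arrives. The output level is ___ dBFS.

At ∞:1, everything above -5 dBFS is held at the ceiling.
Output gain then adds 5 dB: -5 + 5 = 0 dBFS.

0 dBFS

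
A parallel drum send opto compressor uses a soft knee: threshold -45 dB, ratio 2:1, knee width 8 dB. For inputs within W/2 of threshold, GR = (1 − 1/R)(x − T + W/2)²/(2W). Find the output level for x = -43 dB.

-44.125 dB

x − T + W/2 = -43 − (-45) + 4 = 6.
GR = (1 − 1/2) × 6² / 16 = 0.5 × 36 / 16 = 1.125 dB.
Output = -43 − 1.125 = -44.125 dB.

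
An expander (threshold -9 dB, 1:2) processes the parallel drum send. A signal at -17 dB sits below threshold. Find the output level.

-25 dB

Below threshold, a 1:2 expander applies gain = (2−1)×(T − x) of attenuation.
(2−1) × 8 = 8 dB, so output = -17 − 8 = -25 dB.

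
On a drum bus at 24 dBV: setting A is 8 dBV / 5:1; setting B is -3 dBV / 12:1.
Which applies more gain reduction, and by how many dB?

A: overshoot 16 dB → output overshoot 3.2 dB → GR 12.8 dB.
B: overshoot 27 dB → output overshoot 2.25 dB → GR 24.75 dB.
Difference: 11.95 dB in favour of B.

B, by 11.95 dB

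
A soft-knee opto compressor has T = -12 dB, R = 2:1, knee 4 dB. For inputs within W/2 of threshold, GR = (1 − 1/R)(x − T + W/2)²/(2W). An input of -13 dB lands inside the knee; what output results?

-13.0625 dB

x − T + W/2 = -13 − (-12) + 2 = 1.
GR = (1 − 1/2) × 1² / 8 = 0.5 × 1 / 8 = 0.0625 dB.
Output = -13 − 0.0625 = -13.0625 dB.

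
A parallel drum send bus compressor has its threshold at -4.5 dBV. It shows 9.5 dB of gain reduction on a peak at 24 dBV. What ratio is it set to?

Input overshoot = 24 − (-4.5) = 28.5 dB.
Output overshoot = 28.5 − 9.5 = 19 dB.
Ratio = input overshoot / output overshoot = 28.5 / 19 = 1.5.

1.5:1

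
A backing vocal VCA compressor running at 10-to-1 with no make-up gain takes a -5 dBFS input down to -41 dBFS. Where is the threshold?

Input is 40 dB above T (since output overshoot × R = input overshoot: (-41 − T)·10 = -5 − T gives T = -45 dBFS).
Check: -45 + (-5 − (-45))/10 = -45 + 4 = -41 dBFS. ✓

-45 dBFS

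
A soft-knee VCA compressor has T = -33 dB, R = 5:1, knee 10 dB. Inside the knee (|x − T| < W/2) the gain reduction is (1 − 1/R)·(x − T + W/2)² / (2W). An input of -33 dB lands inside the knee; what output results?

-34 dB

x − T + W/2 = -33 − (-33) + 5 = 5.
GR = (1 − 1/5) × 5² / 20 = 0.8 × 25 / 20 = 1 dB.
Output = -33 − 1 = -34 dB.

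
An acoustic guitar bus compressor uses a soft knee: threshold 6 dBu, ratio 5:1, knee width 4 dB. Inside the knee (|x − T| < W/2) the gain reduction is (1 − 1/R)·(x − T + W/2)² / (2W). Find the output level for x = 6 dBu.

x − T + W/2 = 6 − 6 + 2 = 2.
GR = (1 − 1/5) × 2² / 8 = 0.8 × 4 / 8 = 0.4 dB.
Output = 6 − 0.4 = 5.6 dBu.

5.6 dBu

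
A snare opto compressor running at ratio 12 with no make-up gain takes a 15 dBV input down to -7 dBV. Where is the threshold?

Gain reduction = 15 − (-7) = 22 dB; output overshoot = GR / (R − 1) = 22 / 11 = 2 dB.
Threshold = output − output overshoot = -7 − 2 = -9 dBV.

-9 dBV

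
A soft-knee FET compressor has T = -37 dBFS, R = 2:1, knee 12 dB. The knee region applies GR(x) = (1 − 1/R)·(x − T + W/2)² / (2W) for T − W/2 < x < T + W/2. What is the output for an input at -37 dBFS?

x − T + W/2 = -37 − (-37) + 6 = 6.
GR = (1 − 1/2) × 6² / 24 = 0.5 × 36 / 24 = 0.75 dB.
Output = -37 − 0.75 = -37.75 dBFS.

-37.75 dBFS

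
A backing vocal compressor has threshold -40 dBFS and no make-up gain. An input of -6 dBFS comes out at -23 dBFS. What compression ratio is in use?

Input overshoot = -6 − (-40) = 34 dB; output overshoot = -23 − (-40) = 17 dB.
Ratio = 34 / 17 = 2.

2:1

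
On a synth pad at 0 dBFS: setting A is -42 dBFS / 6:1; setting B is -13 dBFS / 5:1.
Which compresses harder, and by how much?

A, by 24.6 dB

A: 42 dB over, compressed to 7 dB over, so 35 dB of GR.
B: 13 dB over, compressed to 2.6 dB over, so 10.4 dB of GR.
A applies 24.6 dB more gain reduction.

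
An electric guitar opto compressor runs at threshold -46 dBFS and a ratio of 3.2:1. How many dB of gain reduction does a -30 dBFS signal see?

-30 dBFS exceeds the threshold by 16 dB.
After 3.2:1 compression the overshoot becomes 16/3.2 = 5 dB.
Gain reduction = 16 − 5 = 11 dB.

11 dB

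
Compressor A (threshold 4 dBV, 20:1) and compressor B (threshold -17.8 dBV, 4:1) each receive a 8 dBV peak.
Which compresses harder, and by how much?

A: GR = 4 − 4/20 = 3.8 dB.
B: GR = 25.8 − 25.8/4 = 19.35 dB.
Difference: 15.55 dB in favour of B.

B, by 15.55 dB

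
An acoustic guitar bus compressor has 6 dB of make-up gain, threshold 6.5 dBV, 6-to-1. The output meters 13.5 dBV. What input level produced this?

Stripping the +6 dB make-up gives 7.5 dBV at the gain stage.
The compressed level sits 7.5 − 6.5 = 1 dB over threshold.
Input overshoot = R × output overshoot = 6 dB → input = 6.5 + 6 = 12.5 dBV.

12.5 dBV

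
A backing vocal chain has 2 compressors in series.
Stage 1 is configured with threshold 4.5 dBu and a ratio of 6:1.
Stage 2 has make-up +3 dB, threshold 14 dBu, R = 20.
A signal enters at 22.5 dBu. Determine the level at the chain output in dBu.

Stage 1: 22.5 dBu is 18 dB over 4.5 dBu; at 6:1 that becomes 3 dB over, giving 7.5 dBu.
Stage 2: below threshold (7.5 ≤ 14); passes unchanged; make-up brings it to 10.5 dBu.

10.5 dBu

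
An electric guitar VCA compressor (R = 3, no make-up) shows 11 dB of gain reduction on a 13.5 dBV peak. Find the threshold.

-3 dBV

Gain reduction = 13.5 − 2.5 = 11 dB; output overshoot = GR / (R − 1) = 11 / 2 = 5.5 dB.
Threshold = output − output overshoot = 2.5 − 5.5 = -3 dBV.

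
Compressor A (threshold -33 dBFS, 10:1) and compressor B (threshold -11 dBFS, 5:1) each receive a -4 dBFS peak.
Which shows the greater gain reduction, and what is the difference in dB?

A, by 20.5 dB

A: overshoot 29 dB → output overshoot 2.9 dB → GR 26.1 dB.
B: overshoot 7 dB → output overshoot 1.4 dB → GR 5.6 dB.
A reduces 20.5 dB more.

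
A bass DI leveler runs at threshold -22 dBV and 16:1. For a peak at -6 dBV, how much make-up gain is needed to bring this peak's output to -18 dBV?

Overshoot 16 dB → 16/16 = 1 dB after compression, so the compressed level is -22 + 1 = -21 dBV.
Make-up = target − compressed = -18 − (-21) = 3 dB.

3 dB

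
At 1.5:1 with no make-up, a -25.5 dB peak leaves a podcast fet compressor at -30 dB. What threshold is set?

-39 dB

Let T be the threshold. Output overshoot = (input overshoot)/R, so -30 − T = (-25.5 − T)/1.5.
1.5·(-30 − T) = -25.5 − T → 0.5·T = -45 − (-25.5) = -19.5.
T = -19.5/0.5 = -39 dB.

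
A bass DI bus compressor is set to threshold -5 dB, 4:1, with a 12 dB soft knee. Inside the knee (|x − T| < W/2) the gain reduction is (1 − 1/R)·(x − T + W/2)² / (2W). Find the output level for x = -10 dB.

x − T + W/2 = -10 − (-5) + 6 = 1.
GR = (1 − 1/4) × 1² / 24 = 0.75 × 1 / 24 = 0.03125 dB.
Output = -10 − 0.03125 = -10.03125 dB.

-10.03125 dB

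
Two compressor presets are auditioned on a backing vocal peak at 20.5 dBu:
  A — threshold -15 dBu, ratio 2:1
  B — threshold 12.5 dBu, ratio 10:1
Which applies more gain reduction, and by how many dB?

A: GR = 35.5 − 35.5/2 = 17.75 dB.
B: GR = 8 − 8/10 = 7.2 dB.
Difference: 10.55 dB in favour of A.

A, by 10.55 dB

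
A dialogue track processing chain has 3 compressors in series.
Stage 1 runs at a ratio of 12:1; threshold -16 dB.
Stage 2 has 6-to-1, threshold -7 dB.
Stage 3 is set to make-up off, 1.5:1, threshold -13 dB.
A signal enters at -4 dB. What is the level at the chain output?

-15 dB

Stage 1: -4 dB is 12 dB over -16 dB; at 12:1 that becomes 1 dB over, giving -15 dB.
Stage 2: -15 dB ≤ -7 dB, so stage 2 doesn't engage; output -15 dB.
Stage 3: -15 dB is at or below the -13 dB threshold — no compression; output -15 dB.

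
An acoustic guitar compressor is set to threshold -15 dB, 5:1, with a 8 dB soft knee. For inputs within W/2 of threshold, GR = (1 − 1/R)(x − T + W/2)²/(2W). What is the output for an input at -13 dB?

-14.8 dB

x − T + W/2 = -13 − (-15) + 4 = 6.
GR = (1 − 1/5) × 6² / 16 = 0.8 × 36 / 16 = 1.8 dB.
Output = -13 − 1.8 = -14.8 dB.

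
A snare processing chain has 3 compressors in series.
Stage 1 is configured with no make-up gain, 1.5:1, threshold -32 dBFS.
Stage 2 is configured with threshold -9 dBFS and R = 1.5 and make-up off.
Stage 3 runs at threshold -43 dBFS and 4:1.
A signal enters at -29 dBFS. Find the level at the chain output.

-39.75 dBFS

Stage 1: -29 dBFS is 3 dB over -32 dBFS; at 1.5:1 that becomes 2 dB over, giving -30 dBFS.
Stage 2: -30 dBFS is at or below the -9 dBFS threshold — no compression; output -30 dBFS.
Stage 3: overshoot 13 dB → 13/4 = 3.25 dB → -39.75 dBFS.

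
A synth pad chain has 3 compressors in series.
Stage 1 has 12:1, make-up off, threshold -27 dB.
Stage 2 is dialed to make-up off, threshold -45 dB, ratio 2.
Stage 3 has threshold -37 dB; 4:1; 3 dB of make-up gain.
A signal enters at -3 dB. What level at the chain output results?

Stage 1: -3 dB is 24 dB over -27 dB; at 12:1 that becomes 2 dB over, giving -25 dB.
Stage 2: -25 dB is 20 dB over -45 dB; at 2:1 that becomes 10 dB over, giving -35 dB.
Stage 3: overshoot 2 dB → 2/4 = 0.5 dB → -36.5 dB; +3 dB make-up → -33.5 dB.

-33.5 dB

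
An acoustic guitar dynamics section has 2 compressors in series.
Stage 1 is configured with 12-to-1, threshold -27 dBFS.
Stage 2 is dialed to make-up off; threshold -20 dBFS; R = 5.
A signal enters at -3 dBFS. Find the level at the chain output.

-25 dBFS

Stage 1: -3 dBFS is 24 dB over -27 dBFS; at 12:1 that becomes 2 dB over, giving -25 dBFS.
Stage 2: -25 dBFS is at or below the -20 dBFS threshold — no compression; output -25 dBFS.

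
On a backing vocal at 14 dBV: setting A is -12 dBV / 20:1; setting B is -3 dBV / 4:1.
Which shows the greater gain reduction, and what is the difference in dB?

A: 26 dB over, compressed to 1.3 dB over, so 24.7 dB of GR.
B: 17 dB over, compressed to 4.25 dB over, so 12.75 dB of GR.
Difference: 11.95 dB in favour of A.

A, by 11.95 dB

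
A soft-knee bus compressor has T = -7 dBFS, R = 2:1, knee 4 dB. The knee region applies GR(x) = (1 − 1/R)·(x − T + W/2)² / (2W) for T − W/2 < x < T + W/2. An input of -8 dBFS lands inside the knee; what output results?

-8.0625 dBFS

x − T + W/2 = -8 − (-7) + 2 = 1.
GR = (1 − 1/2) × 1² / 8 = 0.5 × 1 / 8 = 0.0625 dB.
Output = -8 − 0.0625 = -8.0625 dBFS.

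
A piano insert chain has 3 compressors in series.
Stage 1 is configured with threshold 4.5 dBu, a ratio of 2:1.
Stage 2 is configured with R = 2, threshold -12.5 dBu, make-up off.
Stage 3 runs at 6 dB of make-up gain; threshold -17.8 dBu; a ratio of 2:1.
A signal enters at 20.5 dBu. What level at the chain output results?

Stage 1: overshoot 16 dB → 16/2 = 8 dB → 12.5 dBu.
Stage 2: 25 dB above -12.5 dBu, reduced 2:1 to 12.5 dB above → 0 dBu.
Stage 3: 17.8 dB above -17.8 dBu, reduced 2:1 to 8.9 dB above → -8.9 dBu; +6 dB make-up → -2.9 dBu.

-2.9 dBu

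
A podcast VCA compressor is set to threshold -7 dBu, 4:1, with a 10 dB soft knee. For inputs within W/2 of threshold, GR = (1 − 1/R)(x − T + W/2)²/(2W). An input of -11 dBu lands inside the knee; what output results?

x − T + W/2 = -11 − (-7) + 5 = 1.
GR = (1 − 1/4) × 1² / 20 = 0.75 × 1 / 20 = 0.0375 dB.
Output = -11 − 0.0375 = -11.0375 dBu.

-11.0375 dBu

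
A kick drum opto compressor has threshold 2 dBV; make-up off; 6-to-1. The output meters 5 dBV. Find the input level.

20 dBV

Post-compression overshoot = 5 − 2 = 3 dB.
Undo the ratio: input overshoot = 3 × 6 = 18 dB, giving input = 20 dBV.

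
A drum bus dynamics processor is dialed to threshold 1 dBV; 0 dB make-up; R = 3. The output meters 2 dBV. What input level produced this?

4 dBV

The compressed level sits 2 − 1 = 1 dB over threshold.
Undo the ratio: input overshoot = 1 × 3 = 3 dB, giving input = 4 dBV.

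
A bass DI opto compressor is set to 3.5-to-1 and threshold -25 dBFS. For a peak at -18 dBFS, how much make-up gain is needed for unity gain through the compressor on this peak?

Overshoot 7 dB → 7/3.5 = 2 dB after compression, so the compressed level is -25 + 2 = -23 dBFS.
Make-up = target − compressed = -18 − (-23) = 5 dB.

5 dB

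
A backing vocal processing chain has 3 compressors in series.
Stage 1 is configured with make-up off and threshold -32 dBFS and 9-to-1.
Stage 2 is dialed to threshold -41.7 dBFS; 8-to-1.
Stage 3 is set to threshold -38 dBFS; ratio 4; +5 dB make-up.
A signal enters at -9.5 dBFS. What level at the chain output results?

-35.175 dBFS

Stage 1: overshoot 22.5 dB → 22.5/9 = 2.5 dB → -29.5 dBFS.
Stage 2: -29.5 dBFS is 12.2 dB over -41.7 dBFS; at 8:1 that becomes 1.525 dB over, giving -40.175 dBFS.
Stage 3: -40.175 dBFS is at or below the -38 dBFS threshold — no compression; make-up brings it to -35.175 dBFS.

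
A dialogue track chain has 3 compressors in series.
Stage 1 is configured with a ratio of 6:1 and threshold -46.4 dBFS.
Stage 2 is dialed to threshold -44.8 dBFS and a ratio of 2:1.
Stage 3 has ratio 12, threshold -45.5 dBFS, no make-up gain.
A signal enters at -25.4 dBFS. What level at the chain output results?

-45.3625 dBFS

Stage 1: overshoot 21 dB → 21/6 = 3.5 dB → -42.9 dBFS.
Stage 2: 1.9 dB above -44.8 dBFS, reduced 2:1 to 0.95 dB above → -43.85 dBFS.
Stage 3: overshoot 1.65 dB → 1.65/12 = 0.1375 dB → -45.3625 dBFS.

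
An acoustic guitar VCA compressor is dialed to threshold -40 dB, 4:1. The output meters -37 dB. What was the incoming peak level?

The compressed level sits -37 − (-40) = 3 dB over threshold.
Input overshoot = R × output overshoot = 12 dB → input = -40 + 12 = -28 dB.

-28 dB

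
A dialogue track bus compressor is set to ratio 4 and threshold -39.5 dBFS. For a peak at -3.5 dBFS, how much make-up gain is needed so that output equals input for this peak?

Overshoot 36 dB → 36/4 = 9 dB after compression, so the compressed level is -39.5 + 9 = -30.5 dBFS.
Make-up = target − compressed = -3.5 − (-30.5) = 27 dB.

27 dB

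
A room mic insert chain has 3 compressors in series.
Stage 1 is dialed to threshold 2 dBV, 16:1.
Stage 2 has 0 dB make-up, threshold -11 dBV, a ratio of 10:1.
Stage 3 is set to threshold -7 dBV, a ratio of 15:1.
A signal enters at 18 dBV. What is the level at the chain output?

-9.6 dBV

Stage 1: overshoot 16 dB → 16/16 = 1 dB → 3 dBV.
Stage 2: 14 dB above -11 dBV, reduced 10:1 to 1.4 dB above → -9.6 dBV.
Stage 3: below threshold (-9.6 ≤ -7); passes unchanged; output -9.6 dBV.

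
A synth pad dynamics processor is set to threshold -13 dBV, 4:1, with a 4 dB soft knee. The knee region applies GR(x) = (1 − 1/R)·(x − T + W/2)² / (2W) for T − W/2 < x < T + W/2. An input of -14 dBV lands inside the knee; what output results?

x − T + W/2 = -14 − (-13) + 2 = 1.
GR = (1 − 1/4) × 1² / 8 = 0.75 × 1 / 8 = 0.09375 dB.
Output = -14 − 0.09375 = -14.09375 dBV.

-14.09375 dBV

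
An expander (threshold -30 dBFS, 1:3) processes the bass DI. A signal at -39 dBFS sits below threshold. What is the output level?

The input is 9 dB below the -30 dBFS threshold.
A 1:3 expander multiplies undershoot by 3: 9 × 3 = 27 dB below threshold.
Output = -30 − 27 = -57 dBFS.

-57 dBFS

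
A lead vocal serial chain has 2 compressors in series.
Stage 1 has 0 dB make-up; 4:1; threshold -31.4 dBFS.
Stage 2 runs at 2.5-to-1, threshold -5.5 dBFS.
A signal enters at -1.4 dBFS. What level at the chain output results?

-23.9 dBFS

Stage 1: -1.4 dBFS is 30 dB over -31.4 dBFS; at 4:1 that becomes 7.5 dB over, giving -23.9 dBFS.
Stage 2: -23.9 dBFS ≤ -5.5 dBFS, so stage 2 doesn't engage; output -23.9 dBFS.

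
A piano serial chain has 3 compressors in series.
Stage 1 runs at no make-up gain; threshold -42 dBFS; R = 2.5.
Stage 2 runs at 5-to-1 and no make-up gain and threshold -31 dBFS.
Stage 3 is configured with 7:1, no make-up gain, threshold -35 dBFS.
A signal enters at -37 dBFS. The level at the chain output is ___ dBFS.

-40 dBFS

Stage 1: -37 dBFS is 5 dB over -42 dBFS; at 2.5:1 that becomes 2 dB over, giving -40 dBFS.
Stage 2: -40 dBFS ≤ -31 dBFS, so stage 2 doesn't engage; output -40 dBFS.
Stage 3: below threshold (-40 ≤ -35); passes unchanged; output -40 dBFS.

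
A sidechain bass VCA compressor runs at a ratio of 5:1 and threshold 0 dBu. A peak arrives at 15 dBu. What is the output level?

3 dBu

Overshoot: 15 − 0 = 15 dB.
5:1 compression reduces that to 15/5 = 3 dB over.
So the level is 0 + 3 = 3 dBu.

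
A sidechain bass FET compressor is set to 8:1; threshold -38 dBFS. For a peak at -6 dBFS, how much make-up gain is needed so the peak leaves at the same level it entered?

28 dB

The peak compresses to -38 + 32/8 = -34 dBFS.
To reach -6 dBFS requires -6 − (-34) = 28 dB of make-up.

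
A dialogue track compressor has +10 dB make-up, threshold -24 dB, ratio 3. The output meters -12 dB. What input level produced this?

Stripping the +10 dB make-up gives -22 dB at the gain stage.
Post-compression overshoot = -22 − (-24) = 2 dB.
Undo the ratio: input overshoot = 2 × 3 = 6 dB, giving input = -18 dB.

-18 dB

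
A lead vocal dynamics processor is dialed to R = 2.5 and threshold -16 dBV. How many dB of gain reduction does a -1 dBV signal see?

9 dB

-1 dBV exceeds the threshold by 15 dB.
After 2.5:1 compression the overshoot becomes 15/2.5 = 6 dB.
So the signal is attenuated by 15 − 6 = 9 dB.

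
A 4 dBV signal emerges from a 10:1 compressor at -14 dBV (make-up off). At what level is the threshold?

-16 dBV

Input is 20 dB above T (since output overshoot × R = input overshoot: (-14 − T)·10 = 4 − T gives T = -16 dBV).
Check: -16 + (4 − (-16))/10 = -16 + 2 = -14 dBV. ✓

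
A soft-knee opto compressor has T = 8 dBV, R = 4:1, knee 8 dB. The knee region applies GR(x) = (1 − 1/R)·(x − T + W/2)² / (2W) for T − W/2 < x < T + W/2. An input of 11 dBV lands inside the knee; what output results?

8.703125 dBV

x − T + W/2 = 11 − 8 + 4 = 7.
GR = (1 − 1/4) × 7² / 16 = 0.75 × 49 / 16 = 2.296875 dB.
Output = 11 − 2.296875 = 8.703125 dBV.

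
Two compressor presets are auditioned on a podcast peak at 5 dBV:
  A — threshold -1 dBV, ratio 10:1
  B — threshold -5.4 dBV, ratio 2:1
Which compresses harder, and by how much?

A: 6 dB over, compressed to 0.6 dB over, so 5.4 dB of GR.
B: 10.4 dB over, compressed to 5.2 dB over, so 5.2 dB of GR.
A reduces 0.2 dB more.

A, by 0.2 dB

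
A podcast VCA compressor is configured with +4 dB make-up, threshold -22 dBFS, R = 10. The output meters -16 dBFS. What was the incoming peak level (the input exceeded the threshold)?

-2 dBFS

Stripping the +4 dB make-up gives -20 dBFS at the gain stage.
Post-compression overshoot = -20 − (-22) = 2 dB.
Input overshoot = R × output overshoot = 20 dB → input = -22 + 20 = -2 dBFS.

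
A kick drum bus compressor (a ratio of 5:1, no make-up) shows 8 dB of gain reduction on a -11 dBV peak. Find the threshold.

Gain reduction = -11 − (-19) = 8 dB; output overshoot = GR / (R − 1) = 8 / 4 = 2 dB.
Threshold = output − output overshoot = -19 − 2 = -21 dBV.

-21 dBV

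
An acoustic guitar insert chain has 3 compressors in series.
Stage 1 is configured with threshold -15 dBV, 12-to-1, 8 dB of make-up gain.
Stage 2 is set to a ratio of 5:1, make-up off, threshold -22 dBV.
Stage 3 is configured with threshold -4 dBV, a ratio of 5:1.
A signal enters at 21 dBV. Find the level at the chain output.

-18.4 dBV

Stage 1: 36 dB above -15 dBV, reduced 12:1 to 3 dB above → -12 dBV; +8 dB make-up → -4 dBV.
Stage 2: overshoot 18 dB → 18/5 = 3.6 dB → -18.4 dBV.
Stage 3: -18.4 dBV ≤ -4 dBV, so stage 3 doesn't engage; output -18.4 dBV.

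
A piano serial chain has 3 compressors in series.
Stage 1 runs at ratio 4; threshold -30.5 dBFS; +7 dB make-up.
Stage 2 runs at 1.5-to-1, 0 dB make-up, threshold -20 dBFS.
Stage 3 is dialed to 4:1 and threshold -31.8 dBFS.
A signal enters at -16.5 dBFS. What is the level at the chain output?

Stage 1: 14 dB above -30.5 dBFS, reduced 4:1 to 3.5 dB above → -27 dBFS; +7 dB make-up → -20 dBFS.
Stage 2: below threshold (-20 ≤ -20); passes unchanged; output -20 dBFS.
Stage 3: 11.8 dB above -31.8 dBFS, reduced 4:1 to 2.95 dB above → -28.85 dBFS.

-28.85 dBFS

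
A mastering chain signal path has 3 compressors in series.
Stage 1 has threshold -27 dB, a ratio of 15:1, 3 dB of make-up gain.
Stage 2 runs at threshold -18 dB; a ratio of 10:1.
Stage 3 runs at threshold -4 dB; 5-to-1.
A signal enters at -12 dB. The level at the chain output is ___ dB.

-23 dB

Stage 1: -12 dB is 15 dB over -27 dB; at 15:1 that becomes 1 dB over, giving -26 dB; +3 dB make-up → -23 dB.
Stage 2: -23 dB is at or below the -18 dB threshold — no compression; output -23 dB.
Stage 3: below threshold (-23 ≤ -4); passes unchanged; output -23 dB.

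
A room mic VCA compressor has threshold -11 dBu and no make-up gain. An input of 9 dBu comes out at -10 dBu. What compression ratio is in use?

Input overshoot = 9 − (-11) = 20 dB; output overshoot = -10 − (-11) = 1 dB.
Ratio = 20 / 1 = 20.

20:1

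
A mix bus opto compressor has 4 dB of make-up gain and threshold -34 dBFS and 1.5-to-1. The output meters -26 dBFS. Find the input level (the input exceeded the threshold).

-28 dBFS

Stripping the +4 dB make-up gives -30 dBFS at the gain stage.
Post-compression overshoot = -30 − (-34) = 4 dB.
Undo the ratio: input overshoot = 4 × 1.5 = 6 dB, giving input = -28 dBFS.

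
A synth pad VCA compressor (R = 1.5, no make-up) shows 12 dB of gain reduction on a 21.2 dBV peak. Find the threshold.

Let T be the threshold. Output overshoot = (input overshoot)/R, so 9.2 − T = (21.2 − T)/1.5.
1.5·(9.2 − T) = 21.2 − T → 0.5·T = 13.8 − 21.2 = -7.4.
T = -7.4/0.5 = -14.8 dBV.

-14.8 dBV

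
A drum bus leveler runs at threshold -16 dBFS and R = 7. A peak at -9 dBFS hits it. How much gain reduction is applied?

The signal is 7 dB above threshold.
After 7:1 compression the overshoot becomes 7/7 = 1 dB.
So the signal is attenuated by 7 − 1 = 6 dB.

6 dB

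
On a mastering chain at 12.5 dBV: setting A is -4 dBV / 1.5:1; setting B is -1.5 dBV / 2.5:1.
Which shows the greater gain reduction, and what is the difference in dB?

A: GR = 16.5 − 16.5/1.5 = 5.5 dB.
B: GR = 14 − 14/2.5 = 8.4 dB.
B applies 2.9 dB more gain reduction.

B, by 2.9 dB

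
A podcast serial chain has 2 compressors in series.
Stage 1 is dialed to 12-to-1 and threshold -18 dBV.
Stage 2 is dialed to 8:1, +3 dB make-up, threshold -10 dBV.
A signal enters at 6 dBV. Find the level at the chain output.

-13 dBV

Stage 1: overshoot 24 dB → 24/12 = 2 dB → -16 dBV.
Stage 2: below threshold (-16 ≤ -10); passes unchanged; make-up brings it to -13 dBV.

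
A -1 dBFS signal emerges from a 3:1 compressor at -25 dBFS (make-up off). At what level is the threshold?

Input is 36 dB above T (since output overshoot × R = input overshoot: (-25 − T)·3 = -1 − T gives T = -37 dBFS).
Check: -37 + (-1 − (-37))/3 = -37 + 12 = -25 dBFS. ✓

-37 dBFS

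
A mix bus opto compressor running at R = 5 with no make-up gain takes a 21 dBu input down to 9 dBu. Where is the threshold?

Let T be the threshold. Output overshoot = (input overshoot)/R, so 9 − T = (21 − T)/5.
5·(9 − T) = 21 − T → 4·T = 45 − 21 = 24.
T = 24/4 = 6 dBu.

6 dBu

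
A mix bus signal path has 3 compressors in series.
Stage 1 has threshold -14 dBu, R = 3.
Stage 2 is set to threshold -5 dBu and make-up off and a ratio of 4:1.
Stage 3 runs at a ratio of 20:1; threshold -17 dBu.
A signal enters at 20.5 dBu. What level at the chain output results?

Stage 1: 20.5 dBu is 34.5 dB over -14 dBu; at 3:1 that becomes 11.5 dB over, giving -2.5 dBu.
Stage 2: -2.5 dBu is 2.5 dB over -5 dBu; at 4:1 that becomes 0.625 dB over, giving -4.375 dBu.
Stage 3: -4.375 dBu is 12.625 dB over -17 dBu; at 20:1 that becomes 0.63125 dB over, giving -16.36875 dBu.

-16.36875 dBu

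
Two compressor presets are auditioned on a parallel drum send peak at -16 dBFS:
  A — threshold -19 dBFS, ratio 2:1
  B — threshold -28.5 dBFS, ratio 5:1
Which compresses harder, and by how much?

B, by 8.5 dB

A: 3 dB over, compressed to 1.5 dB over, so 1.5 dB of GR.
B: 12.5 dB over, compressed to 2.5 dB over, so 10 dB of GR.
Difference: 8.5 dB in favour of B.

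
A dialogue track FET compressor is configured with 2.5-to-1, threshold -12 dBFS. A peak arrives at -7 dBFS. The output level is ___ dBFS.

-10 dBFS

Overshoot: -7 − (-12) = 5 dB.
The 5 dB excess becomes 2 dB after 2.5:1 reduction.
So the level is -12 + 2 = -10 dBFS.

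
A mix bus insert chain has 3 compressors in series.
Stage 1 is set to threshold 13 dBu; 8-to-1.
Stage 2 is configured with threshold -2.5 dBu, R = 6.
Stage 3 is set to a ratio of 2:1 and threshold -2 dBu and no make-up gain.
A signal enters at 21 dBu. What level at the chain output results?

-0.875 dBu

Stage 1: 8 dB above 13 dBu, reduced 8:1 to 1 dB above → 14 dBu.
Stage 2: 14 dBu is 16.5 dB over -2.5 dBu; at 6:1 that becomes 2.75 dB over, giving 0.25 dBu.
Stage 3: overshoot 2.25 dB → 2.25/2 = 1.125 dB → -0.875 dBu.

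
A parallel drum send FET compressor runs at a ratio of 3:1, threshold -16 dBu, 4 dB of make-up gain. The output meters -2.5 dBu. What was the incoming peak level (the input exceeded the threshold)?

Remove make-up: -2.5 − 4 = -6.5 dBu.
The compressed level sits -6.5 − (-16) = 9.5 dB over threshold.
Input overshoot = R × output overshoot = 28.5 dB → input = -16 + 28.5 = 12.5 dBu.

12.5 dBu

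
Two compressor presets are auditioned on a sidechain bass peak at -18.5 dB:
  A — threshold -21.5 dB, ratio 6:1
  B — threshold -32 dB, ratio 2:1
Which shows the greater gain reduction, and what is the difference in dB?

B, by 4.25 dB

A: 3 dB over, compressed to 0.5 dB over, so 2.5 dB of GR.
B: 13.5 dB over, compressed to 6.75 dB over, so 6.75 dB of GR.
B reduces 4.25 dB more.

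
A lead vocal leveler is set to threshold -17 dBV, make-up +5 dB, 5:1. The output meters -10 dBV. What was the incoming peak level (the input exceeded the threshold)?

Remove make-up: -10 − 5 = -15 dBV.
The compressed level sits -15 − (-17) = 2 dB over threshold.
Before 5:1 compression the overshoot was 2 × 5 = 10 dB, so input = -17 + 10 = -7 dBV.

-7 dBV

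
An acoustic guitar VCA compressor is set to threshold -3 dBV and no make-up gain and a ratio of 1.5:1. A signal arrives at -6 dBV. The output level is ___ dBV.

-6 dBV

-6 dBV is 3 dB below the -3 dBV threshold, so no gain reduction is applied.
Output = input = -6 dBV.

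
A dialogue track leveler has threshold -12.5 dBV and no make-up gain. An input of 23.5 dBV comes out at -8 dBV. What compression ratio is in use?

8:1

Input overshoot = 23.5 − (-12.5) = 36 dB; output overshoot = -8 − (-12.5) = 4.5 dB.
Ratio = 36 / 4.5 = 8.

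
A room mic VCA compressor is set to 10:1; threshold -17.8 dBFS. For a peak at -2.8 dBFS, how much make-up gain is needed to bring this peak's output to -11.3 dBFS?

Overshoot 15 dB → 15/10 = 1.5 dB after compression, so the compressed level is -17.8 + 1.5 = -16.3 dBFS.
Make-up = target − compressed = -11.3 − (-16.3) = 5 dB.

5 dB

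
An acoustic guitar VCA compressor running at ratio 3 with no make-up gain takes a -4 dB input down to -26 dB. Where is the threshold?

-37 dB

Gain reduction = -4 − (-26) = 22 dB; output overshoot = GR / (R − 1) = 22 / 2 = 11 dB.
Threshold = output − output overshoot = -26 − 11 = -37 dB.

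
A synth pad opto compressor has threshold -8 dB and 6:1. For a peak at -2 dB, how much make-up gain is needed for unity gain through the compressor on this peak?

5 dB

Overshoot 6 dB → 6/6 = 1 dB after compression, so the compressed level is -8 + 1 = -7 dB.
Make-up = target − compressed = -2 − (-7) = 5 dB.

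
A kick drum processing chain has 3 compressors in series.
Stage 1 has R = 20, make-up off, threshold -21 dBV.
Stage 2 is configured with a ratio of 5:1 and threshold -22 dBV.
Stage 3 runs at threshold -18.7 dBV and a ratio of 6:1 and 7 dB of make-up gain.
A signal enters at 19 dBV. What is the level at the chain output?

Stage 1: overshoot 40 dB → 40/20 = 2 dB → -19 dBV.
Stage 2: -19 dBV is 3 dB over -22 dBV; at 5:1 that becomes 0.6 dB over, giving -21.4 dBV.
Stage 3: -21.4 dBV ≤ -18.7 dBV, so stage 3 doesn't engage; make-up brings it to -14.4 dBV.

-14.4 dBV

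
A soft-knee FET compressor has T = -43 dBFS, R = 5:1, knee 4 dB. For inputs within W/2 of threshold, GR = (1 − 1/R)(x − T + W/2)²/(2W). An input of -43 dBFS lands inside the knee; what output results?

-43.4 dBFS

x − T + W/2 = -43 − (-43) + 2 = 2.
GR = (1 − 1/5) × 2² / 8 = 0.8 × 4 / 8 = 0.4 dB.
Output = -43 − 0.4 = -43.4 dBFS.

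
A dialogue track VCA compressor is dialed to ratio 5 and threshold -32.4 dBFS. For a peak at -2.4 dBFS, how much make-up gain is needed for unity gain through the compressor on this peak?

The peak compresses to -32.4 + 30/5 = -26.4 dBFS.
To reach -2.4 dBFS requires -2.4 − (-26.4) = 24 dB of make-up.

24 dB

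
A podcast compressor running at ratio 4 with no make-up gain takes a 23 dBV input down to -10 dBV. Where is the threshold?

-21 dBV

Let T be the threshold. Output overshoot = (input overshoot)/R, so -10 − T = (23 − T)/4.
4·(-10 − T) = 23 − T → 3·T = -40 − 23 = -63.
T = -63/3 = -21 dBV.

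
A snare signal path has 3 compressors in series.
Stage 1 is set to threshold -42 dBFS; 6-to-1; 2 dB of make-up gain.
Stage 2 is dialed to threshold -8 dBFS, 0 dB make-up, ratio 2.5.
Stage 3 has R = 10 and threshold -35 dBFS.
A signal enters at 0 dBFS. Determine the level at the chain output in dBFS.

-34.8 dBFS

Stage 1: 42 dB above -42 dBFS, reduced 6:1 to 7 dB above → -35 dBFS; +2 dB make-up → -33 dBFS.
Stage 2: below threshold (-33 ≤ -8); passes unchanged; output -33 dBFS.
Stage 3: overshoot 2 dB → 2/10 = 0.2 dB → -34.8 dBFS.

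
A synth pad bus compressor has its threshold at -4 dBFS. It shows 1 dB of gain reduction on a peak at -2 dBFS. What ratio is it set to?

2:1

Input overshoot = -2 − (-4) = 2 dB.
Output overshoot = 2 − 1 = 1 dB.
Ratio = input overshoot / output overshoot = 2 / 1 = 2.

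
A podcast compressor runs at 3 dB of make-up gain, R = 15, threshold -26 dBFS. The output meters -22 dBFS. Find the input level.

-11 dBFS

Stripping the +3 dB make-up gives -25 dBFS at the gain stage.
The compressed level sits -25 − (-26) = 1 dB over threshold.
Undo the ratio: input overshoot = 1 × 15 = 15 dB, giving input = -11 dBFS.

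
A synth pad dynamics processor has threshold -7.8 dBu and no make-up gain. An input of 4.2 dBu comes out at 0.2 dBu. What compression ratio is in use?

Input overshoot = 4.2 − (-7.8) = 12 dB; output overshoot = 0.2 − (-7.8) = 8 dB.
Ratio = 12 / 8 = 1.5.

1.5:1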